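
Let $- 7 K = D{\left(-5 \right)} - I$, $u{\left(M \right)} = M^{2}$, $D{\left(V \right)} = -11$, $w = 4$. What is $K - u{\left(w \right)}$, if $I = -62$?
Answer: $- \frac{163}{7} \approx -23.286$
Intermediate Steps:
$K = - \frac{51}{7}$ ($K = - \frac{-11 - -62}{7} = - \frac{-11 + 62}{7} = \left(- \frac{1}{7}\right) 51 = - \frac{51}{7} \approx -7.2857$)
$K - u{\left(w \right)} = - \frac{51}{7} - 4^{2} = - \frac{51}{7} - 16 = - \frac{163}{7}$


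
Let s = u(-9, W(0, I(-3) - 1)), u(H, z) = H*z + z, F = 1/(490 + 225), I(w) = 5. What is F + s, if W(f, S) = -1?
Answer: 5721/715 ≈ 8.0014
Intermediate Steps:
F = 1/715 ≈ 0.0013986
u(H, z) = z + H*z
s = 8 (s = -(1 - 9) = -1*(-8) = 8)
F + s = 1/715 + 8 = 5721/715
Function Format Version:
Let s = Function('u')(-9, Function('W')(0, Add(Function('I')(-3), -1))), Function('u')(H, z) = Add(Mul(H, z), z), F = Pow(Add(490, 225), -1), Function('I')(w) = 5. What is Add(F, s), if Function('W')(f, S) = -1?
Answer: Rational(5721, 715) ≈ 8.0014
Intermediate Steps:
F = Rational(1, 715) (F = Pow(715, -1) = Rational(1, 715) ≈ 0.0013986)
Function('u')(H, z) = Add(z, Mul(H, z))
s = 8 (s = Mul(-1, Add(1, -9)) = Mul(-1, -8) = 8)
Add(F, s) = Add(Rational(1, 715), 8) = Rational(5721, 715)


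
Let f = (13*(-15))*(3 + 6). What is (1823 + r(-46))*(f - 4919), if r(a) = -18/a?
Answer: -279894212/23 ≈ -1.2169e+7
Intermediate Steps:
f = -1755 (f = -195*9 = -1755)
(1823 + r(-46))*(f - 4919) = (1823 - 18/(-46))*(-1755 - 4919) = (1823 - 18*(-1/46))*(-6674) = (1823 + 9/23)*(-6674) = (41938/23)*(-6674) = -279894212/23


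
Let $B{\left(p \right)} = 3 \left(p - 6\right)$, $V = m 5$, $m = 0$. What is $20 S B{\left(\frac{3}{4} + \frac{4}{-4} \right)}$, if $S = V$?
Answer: $0$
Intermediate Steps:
$V = 0$ ($V = 0 \cdot 5 = 0$)
$S = 0$
$B{\left(p \right)} = -18 + 3 p$ ($B{\left(p \right)} = 3 \left(-6 + p\right) = -18 + 3 p$)
$20 S B{\left(\frac{3}{4} + \frac{4}{-4} \right)} = 20 \cdot 0 \left(-18 + 3 \left(\frac{3}{4} + \frac{4}{-4}\right)\right) = 0 \left(-18 + 3 \left(3 \cdot \frac{1}{4} + 4 \left(- \frac{1}{4}\right)\right)\right) = 0 \left(-18 + 3 \left(\frac{3}{4} - 1\right)\right) = 0 \left(-18 + 3 \left(- \frac{1}{4}\right)\right) = 0 \left(-18 - \frac{3}{4}\right) = 0 \left(- \frac{75}{4}\right) = 0$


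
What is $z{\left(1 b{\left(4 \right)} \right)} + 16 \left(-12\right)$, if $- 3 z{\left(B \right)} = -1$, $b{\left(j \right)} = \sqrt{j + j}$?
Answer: $- \frac{575}{3} \approx -191.67$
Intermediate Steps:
$b{\left(j \right)} = \sqrt{2} \sqrt{j}$ ($b{\left(j \right)} = \sqrt{2 j} = \sqrt{2} \sqrt{j}$)
$z{\left(B \right)} = \frac{1}{3}$ ($z{\left(B \right)} = \left(- \frac{1}{3}\right) \left(-1\right) = \frac{1}{3}$)
$z{\left(1 b{\left(4 \right)} \right)} + 16 \left(-12\right) = \frac{1}{3} + 16 \left(-12\right) = \frac{1}{3} - 192 = - \frac{575}{3}$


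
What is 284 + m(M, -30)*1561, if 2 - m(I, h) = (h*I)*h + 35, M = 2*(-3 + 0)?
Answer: 8378171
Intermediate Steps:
M = -6 (M = 2*(-3) = -6)
m(I, h) = -33 - I*h² (m(I, h) = 2 - ((h*I)*h + 35) = 2 - ((I*h)*h + 35) = 2 - (I*h² + 35) = 2 - (35 + I*h²) = 2 + (-35 - I*h²) = -33 - I*h²)
284 + m(M, -30)*1561 = 284 + (-33 - 1*(-6)*(-30)²)*1561 = 284 + (-33 - 1*(-6)*900)*1561 = 284 + (-33 + 5400)*1561 = 284 + 5367*1561 = 284 + 8377887 = 8378171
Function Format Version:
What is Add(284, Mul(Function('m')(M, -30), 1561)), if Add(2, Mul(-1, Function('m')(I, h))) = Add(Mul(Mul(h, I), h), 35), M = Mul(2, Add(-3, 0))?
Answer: 8378171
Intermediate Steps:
M = -6 (M = Mul(2, -3) = -6)
Function('m')(I, h) = Add(-33, Mul(-1, I, Pow(h, 2))) (Function('m')(I, h) = Add(2, Mul(-1, Add(Mul(Mul(h, I), h), 35))) = Add(2, Mul(-1, Add(Mul(Mul(I, h), h), 35))) = Add(2, Mul(-1, Add(Mul(I, Pow(h, 2)), 35))) = Add(2, Mul(-1, Add(35, Mul(I, Pow(h, 2))))) = Add(2, Add(-35, Mul(-1, I, Pow(h, 2)))) = Add(-33, Mul(-1, I, Pow(h, 2))))
Add(284, Mul(Function('m')(M, -30), 1561)) = Add(284, Mul(Add(-33, Mul(-1, -6, Pow(-30, 2))), 1561)) = Add(284, Mul(Add(-33, Mul(-1, -6, 900)), 1561)) = Add(284, Mul(Add(-33, 5400), 1561)) = Add(284, Mul(5367, 1561)) = Add(284, 8377887) = 8378171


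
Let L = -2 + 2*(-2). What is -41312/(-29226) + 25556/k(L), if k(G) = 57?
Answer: 124875740/277647 ≈ 449.76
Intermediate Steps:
L = -6 (L = -2 - 4 = -6)
-41312/(-29226) + 25556/k(L) = -41312/(-29226) + 25556/57 = -41312*(-1/29226) + 25556*(1/57) = 20656/14613 + 25556/57 = 124875740/277647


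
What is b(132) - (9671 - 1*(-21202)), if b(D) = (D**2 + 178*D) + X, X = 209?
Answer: 10256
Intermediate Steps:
b(D) = 209 + D**2 + 178*D (b(D) = (D**2 + 178*D) + 209 = 209 + D**2 + 178*D)
b(132) - (9671 - 1*(-21202)) = (209 + 132**2 + 178*132) - (9671 - 1*(-21202)) = (209 + 17424 + 23496) - (9671 + 21202) = 41129 - 1*30873 = 41129 - 30873 = 10256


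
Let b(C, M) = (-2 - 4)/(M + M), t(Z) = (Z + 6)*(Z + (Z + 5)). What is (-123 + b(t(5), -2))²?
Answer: 59049/4 ≈ 14762.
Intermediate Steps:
t(Z) = (5 + 2*Z)*(6 + Z) (t(Z) = (6 + Z)*(Z + (5 + Z)) = (6 + Z)*(5 + 2*Z) = (5 + 2*Z)*(6 + Z))
b(C, M) = -3/M (b(C, M) = -6*1/(2*M) = -3/M)
(-123 + b(t(5), -2))² = (-123 - 3/(-2))² = (-123 - 3*(-½))² = (-123 + 3/2)² = (-243/2)² = 59049/4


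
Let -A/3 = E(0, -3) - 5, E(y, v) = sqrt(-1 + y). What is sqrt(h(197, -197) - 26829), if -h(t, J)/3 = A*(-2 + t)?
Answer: 3*sqrt(-3956 + 195*I) ≈ 4.6491 + 188.75*I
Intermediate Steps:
A = 15 - 3*I (A = -3*(sqrt(-1 + 0) - 5) = -3*(sqrt(-1) - 5) = -3*(I - 5) = -3*(-5 + I) = 15 - 3*I ≈ 15.0 - 3.0*I)
h(t, J) = -3*(-2 + t)*(15 - 3*I) (h(t, J) = -3*(15 - 3*I)*(-2 + t) = -3*(-2 + t)*(15 - 3*I))
sqrt(h(197, -197) - 26829) = sqrt(-9*(-2 + 197)*(5 - I) - 26829) = sqrt(-9*195*(5 - I) - 26829) = sqrt((-8775 + 1755*I) - 26829) = sqrt(-35604 + 1755*I)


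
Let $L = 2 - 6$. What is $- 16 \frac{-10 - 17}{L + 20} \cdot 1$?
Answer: $27$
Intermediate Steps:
$L = -4$
$- 16 \frac{-10 - 17}{L + 20} \cdot 1 = - 16 \frac{-10 - 17}{-4 + 20} \cdot 1 = - 16 \left(- \frac{27}{16}\right) 1 = - 16 \left(\left(-27\right) \frac{1}{16}\right) 1 = \left(-16\right) \left(- \frac{27}{16}\right) 1 = 27 \cdot 1 = 27$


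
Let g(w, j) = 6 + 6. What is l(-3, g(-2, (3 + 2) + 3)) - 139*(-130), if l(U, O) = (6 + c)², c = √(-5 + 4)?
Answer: 18105 + 12*I ≈ 18105.0 + 12.0*I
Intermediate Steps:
c = I (c = √(-1) = I ≈ 1.0*I)
g(w, j) = 12
l(U, O) = (6 + I)²
l(-3, g(-2, (3 + 2) + 3)) - 139*(-130) = (6 + I)² - 139*(-130) = (6 + I)² + 18070 = 18070 + (6 + I)²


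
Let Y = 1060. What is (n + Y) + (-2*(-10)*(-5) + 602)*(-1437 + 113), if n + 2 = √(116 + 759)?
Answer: -663590 + 5*√35 ≈ -6.6356e+5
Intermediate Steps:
n = -2 + 5*√35 (n = -2 + √(116 + 759) = -2 + √875 = -2 + 5*√35 ≈ 27.580)
(n + Y) + (-2*(-10)*(-5) + 602)*(-1437 + 113) = ((-2 + 5*√35) + 1060) + (-2*(-10)*(-5) + 602)*(-1437 + 113) = (1058 + 5*√35) + (20*(-5) + 602)*(-1324) = (1058 + 5*√35) + (-100 + 602)*(-1324) = (1058 + 5*√35) + 502*(-1324) = (1058 + 5*√35) - 664648 = -663590 + 5*√35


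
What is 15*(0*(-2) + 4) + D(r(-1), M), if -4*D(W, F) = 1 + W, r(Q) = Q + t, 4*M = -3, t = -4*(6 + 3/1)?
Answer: 69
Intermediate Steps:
t = -36 (t = -4*(6 + 3*1) = -4*(6 + 3) = -4*9 = -36)
M = -3/4 (M = (1/4)*(-3) = -3/4 ≈ -0.75000)
r(Q) = -36 + Q (r(Q) = Q - 36 = -36 + Q)
D(W, F) = -1/4 - W/4 (D(W, F) = -(1 + W)/4 = -1/4 - W/4)
15*(0*(-2) + 4) + D(r(-1), M) = 15*(0*(-2) + 4) + (-1/4 - (-36 - 1)/4) = 15*(0 + 4) + (-1/4 - 1/4*(-37)) = 15*4 + (-1/4 + 37/4) = 60 + 9 = 69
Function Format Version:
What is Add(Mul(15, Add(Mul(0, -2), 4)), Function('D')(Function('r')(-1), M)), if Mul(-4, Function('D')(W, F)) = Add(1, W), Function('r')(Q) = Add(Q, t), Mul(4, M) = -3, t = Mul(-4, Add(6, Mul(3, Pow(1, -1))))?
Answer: 69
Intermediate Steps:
t = -36 (t = Mul(-4, Add(6, Mul(3, 1))) = Mul(-4, Add(6, 3)) = Mul(-4, 9) = -36)
M = Rational(-3, 4) (M = Mul(Rational(1, 4), -3) = Rational(-3, 4) ≈ -0.75000)
Function('r')(Q) = Add(-36, Q) (Function('r')(Q) = Add(Q, -36) = Add(-36, Q))
Function('D')(W, F) = Add(Rational(-1, 4), Mul(Rational(-1, 4), W)) (Function('D')(W, F) = Mul(Rational(-1, 4), Add(1, W)) = Add(Rational(-1, 4), Mul(Rational(-1, 4), W)))
Add(Mul(15, Add(Mul(0, -2), 4)), Function('D')(Function('r')(-1), M)) = Add(Mul(15, Add(Mul(0, -2), 4)), Add(Rational(-1, 4), Mul(Rational(-1, 4), Add(-36, -1)))) = Add(Mul(15, Add(0, 4)), Add(Rational(-1, 4), Mul(Rational(-1, 4), -37))) = Add(Mul(15, 4), Add(Rational(-1, 4), Rational(37, 4))) = Add(60, 9) = 69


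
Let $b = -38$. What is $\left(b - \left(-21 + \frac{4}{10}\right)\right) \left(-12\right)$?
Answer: $\frac{1044}{5} \approx 208.8$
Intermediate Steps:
$\left(b - \left(-21 + \frac{4}{10}\right)\right) \left(-12\right) = \left(-38 - \left(-21 + \frac{4}{10}\right)\right) \left(-12\right) = \left(-38 + \left(\left(-4\right) \frac{1}{10} + 21\right)\right) \left(-12\right) = \left(-38 + \left(- \frac{2}{5} + 21\right)\right) \left(-12\right) = \left(-38 + \frac{103}{5}\right) \left(-12\right) = \left(- \frac{87}{5}\right) \left(-12\right) = \frac{1044}{5}$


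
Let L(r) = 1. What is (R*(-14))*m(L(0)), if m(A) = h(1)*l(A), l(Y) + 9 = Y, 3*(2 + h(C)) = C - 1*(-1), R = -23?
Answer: 10304/3 ≈ 3434.7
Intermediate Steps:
h(C) = -5/3 + C/3 (h(C) = -2 + (C - 1*(-1))/3 = -2 + (C + 1)/3 = -2 + (1 + C)/3 = -2 + (⅓ + C/3) = -5/3 + C/3)
l(Y) = -9 + Y
m(A) = 12 - 4*A/3 (m(A) = (-5/3 + (⅓)*1)*(-9 + A) = (-5/3 + ⅓)*(-9 + A) = -4*(-9 + A)/3 = 12 - 4*A/3)
(R*(-14))*m(L(0)) = (-23*(-14))*(12 - 4/3*1) = 322*(12 - 4/3) = 322*(32/3) = 10304/3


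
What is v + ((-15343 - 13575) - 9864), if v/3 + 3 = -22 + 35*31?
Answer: -35602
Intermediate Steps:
v = 3180 (v = -9 + 3*(-22 + 35*31) = -9 + 3*(-22 + 1085) = -9 + 3*1063 = -9 + 3189 = 3180)
v + ((-15343 - 13575) - 9864) = 3180 + ((-15343 - 13575) - 9864) = 3180 + (-28918 - 9864) = 3180 - 38782 = -35602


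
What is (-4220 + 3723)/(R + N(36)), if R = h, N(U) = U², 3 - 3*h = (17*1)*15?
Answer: -497/1212 ≈ -0.41007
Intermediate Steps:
h = -84 (h = 1 - 17*1*15/3 = 1 - 17*15/3 = 1 - ⅓*255 = 1 - 85 = -84)
R = -84
(-4220 + 3723)/(R + N(36)) = (-4220 + 3723)/(-84 + 36²) = -497/(-84 + 1296) = -497/1212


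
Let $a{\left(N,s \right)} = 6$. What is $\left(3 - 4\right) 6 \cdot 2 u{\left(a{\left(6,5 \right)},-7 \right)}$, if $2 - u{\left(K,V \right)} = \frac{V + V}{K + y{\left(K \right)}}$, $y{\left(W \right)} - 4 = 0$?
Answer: $- \frac{204}{5} \approx -40.8$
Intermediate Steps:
$y{\left(W \right)} = 4$ ($y{\left(W \right)} = 4 + 0 = 4$)
$u{\left(K,V \right)} = 2 - \frac{2 V}{4 + K}$ ($u{\left(K,V \right)} = 2 - \frac{V + V}{K + 4} = 2 - \frac{2 V}{4 + K}$)
$\left(3 - 4\right) 6 \cdot 2 u{\left(a{\left(6,5 \right)},-7 \right)} = \left(3 - 4\right) 6 \cdot 2 \frac{2 \left(4 + 6 - -7\right)}{4 + 6} = \left(-1\right) 6 \cdot 2 \frac{2 \left(4 + 6 + 7\right)}{10} = - 6 \cdot 2 \cdot 2 \cdot \frac{1}{10} \cdot 17 = - 6 \cdot 2 \cdot \frac{17}{5} = \left(-6\right) \frac{34}{5} = - \frac{204}{5}$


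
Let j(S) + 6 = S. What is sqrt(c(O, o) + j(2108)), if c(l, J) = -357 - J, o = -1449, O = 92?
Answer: sqrt(3194) ≈ 56.516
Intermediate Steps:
j(S) = -6 + S
sqrt(c(O, o) + j(2108)) = sqrt((-357 - 1*(-1449)) + (-6 + 2108)) = sqrt((-357 + 1449) + 2102) = sqrt(1092 + 2102) = sqrt(3194)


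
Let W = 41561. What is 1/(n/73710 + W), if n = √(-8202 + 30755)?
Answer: 225807733160100/9384795197866893547 - 73710*√22553/9384795197866893547 ≈ 2.4061e-5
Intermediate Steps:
n = √22553 ≈ 150.18
1/(n/73710 + W) = 1/(√22553/73710 + 41561) = 1/(41561 + √22553/73710)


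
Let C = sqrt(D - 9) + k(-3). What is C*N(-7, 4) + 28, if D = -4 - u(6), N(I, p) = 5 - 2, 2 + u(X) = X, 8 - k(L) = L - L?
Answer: 52 + 3*I*sqrt(17) ≈ 52.0 + 12.369*I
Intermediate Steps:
k(L) = 8 (k(L) = 8 - (L - L) = 8 - 1*0 = 8 + 0 = 8)
u(X) = -2 + X
N(I, p) = 3
D = -8 (D = -4 - (-2 + 6) = -4 - 1*4 = -4 - 4 = -8)
C = 8 + I*sqrt(17) (C = sqrt(-8 - 9) + 8 = sqrt(-17) + 8 = I*sqrt(17) + 8 = 8 + I*sqrt(17) ≈ 8.0 + 4.1231*I)
C*N(-7, 4) + 28 = (8 + I*sqrt(17))*3 + 28 = (24 + 3*I*sqrt(17)) + 28 = 52 + 3*I*sqrt(17)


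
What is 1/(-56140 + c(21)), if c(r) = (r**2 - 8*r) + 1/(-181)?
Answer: -181/10111928 ≈ -1.7900e-5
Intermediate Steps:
c(r) = -1/181 + r**2 - 8*r (c(r) = (r**2 - 8*r) - 1/181 = -1/181 + r**2 - 8*r)
1/(-56140 + c(21)) = 1/(-56140 + (-1/181 + 21**2 - 8*21)) = 1/(-56140 + (-1/181 + 441 - 168)) = 1/(-56140 + 49412/181) = 1/(-10111928/181) = -181/10111928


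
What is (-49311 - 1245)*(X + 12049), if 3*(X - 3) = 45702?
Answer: -1379471016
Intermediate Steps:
X = 15237 (X = 3 + (⅓)*45702 = 3 + 15234 = 15237)
(-49311 - 1245)*(X + 12049) = (-49311 - 1245)*(15237 + 12049) = -50556*27286 = -1379471016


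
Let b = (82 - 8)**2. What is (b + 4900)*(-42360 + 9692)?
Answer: -338963168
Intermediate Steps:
b = 5476 (b = 74**2 = 5476)
(b + 4900)*(-42360 + 9692) = (5476 + 4900)*(-42360 + 9692) = 10376*(-32668) = -338963168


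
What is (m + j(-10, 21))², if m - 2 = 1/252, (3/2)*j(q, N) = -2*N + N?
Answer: 9138529/63504 ≈ 143.90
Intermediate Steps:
j(q, N) = -2*N/3 (j(q, N) = 2*(-2*N + N)/3 = 2*(-N)/3 = -2*N/3)
m = 505/252 (m = 2 + 1/252 = 505/252 ≈ 2.0040)
(m + j(-10, 21))² = (505/252 - ⅔*21)² = (505/252 - 14)² = (-3023/252)² = 9138529/63504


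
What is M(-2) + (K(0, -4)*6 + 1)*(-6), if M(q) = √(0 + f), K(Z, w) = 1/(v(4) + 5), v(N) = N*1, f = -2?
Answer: -10 + I*√2 ≈ -10.0 + 1.4142*I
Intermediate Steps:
v(N) = N
K(Z, w) = ⅑ (K(Z, w) = 1/(4 + 5) = 1/9 = ⅑)
M(q) = I*√2 (M(q) = √(0 - 2) = √(-2) = I*√2)
M(-2) + (K(0, -4)*6 + 1)*(-6) = I*√2 + ((⅑)*6 + 1)*(-6) = I*√2 + (⅔ + 1)*(-6) = I*√2 + (5/3)*(-6) = I*√2 - 10 = -10 + I*√2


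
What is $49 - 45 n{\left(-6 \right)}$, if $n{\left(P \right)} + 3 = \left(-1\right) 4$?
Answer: $364$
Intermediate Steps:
$n{\left(P \right)} = -7$ ($n{\left(P \right)} = -3 - 4 = -7$)
$49 - 45 n{\left(-6 \right)} = 49 - -315 = 49 + 315 = 364$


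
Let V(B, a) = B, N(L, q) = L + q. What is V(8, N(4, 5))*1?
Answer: 8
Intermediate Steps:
V(8, N(4, 5))*1 = 8*1 = 8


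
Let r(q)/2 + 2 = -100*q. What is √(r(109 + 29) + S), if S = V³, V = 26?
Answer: 2*I*√2507 ≈ 100.14*I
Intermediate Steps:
S = 17576 (S = 26³ = 17576)
r(q) = -4 - 200*q (r(q) = -4 + 2*(-100*q) = -4 - 200*q)
√(r(109 + 29) + S) = √((-4 - 200*(109 + 29)) + 17576) = √((-4 - 200*138) + 17576) = √((-4 - 27600) + 17576) = √(-27604 + 17576) = √(-10028) = 2*I*√2507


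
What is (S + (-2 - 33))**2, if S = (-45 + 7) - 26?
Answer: 9801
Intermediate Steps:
S = -64 (S = -38 - 26 = -64)
(S + (-2 - 33))**2 = (-64 + (-2 - 33))**2 = (-64 - 35)**2 = (-99)**2 = 9801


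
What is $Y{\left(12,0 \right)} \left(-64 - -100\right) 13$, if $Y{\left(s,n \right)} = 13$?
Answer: $6084$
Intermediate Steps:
$Y{\left(12,0 \right)} \left(-64 - -100\right) 13 = 13 \left(-64 - -100\right) 13 = 13 \left(-64 + 100\right) 13 = 13 \cdot 36 \cdot 13 = 468 \cdot 13 = 6084$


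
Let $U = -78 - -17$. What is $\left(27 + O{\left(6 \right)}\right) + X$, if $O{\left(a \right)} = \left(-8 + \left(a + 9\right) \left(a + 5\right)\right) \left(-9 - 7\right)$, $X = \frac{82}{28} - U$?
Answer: $- \frac{33895}{14} \approx -2421.1$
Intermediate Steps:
$U = -61$ ($U = -78 + 17 = -61$)
$X = \frac{895}{14}$ ($X = \frac{82}{28} - -61 = 82 \cdot \frac{1}{28} + 61 = \frac{41}{14} + 61 = \frac{895}{14} \approx 63.929$)
$O{\left(a \right)} = 128 - 16 \left(5 + a\right) \left(9 + a\right)$ ($O{\left(a \right)} = \left(-8 + \left(9 + a\right) \left(5 + a\right)\right) \left(-16\right) = \left(-8 + \left(5 + a\right) \left(9 + a\right)\right) \left(-16\right) = 128 - 16 \left(5 + a\right) \left(9 + a\right)$)
$\left(27 + O{\left(6 \right)}\right) + X = \left(27 - \left(1936 + 576\right)\right) + \frac{895}{14} = \left(27 - 2512\right) + \frac{895}{14} = -2485 + \frac{895}{14} = - \frac{33895}{14}$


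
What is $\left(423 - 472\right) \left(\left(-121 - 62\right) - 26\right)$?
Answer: $10241$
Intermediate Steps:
$\left(423 - 472\right) \left(\left(-121 - 62\right) - 26\right) = - 49 \left(\left(-121 - 62\right) - 26\right) = - 49 \left(-183 - 26\right) = \left(-49\right) \left(-209\right) = 10241$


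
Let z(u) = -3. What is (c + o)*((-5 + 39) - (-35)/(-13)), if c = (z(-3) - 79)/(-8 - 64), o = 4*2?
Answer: 133903/468 ≈ 286.12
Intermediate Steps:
o = 8
c = 41/36 (c = (-3 - 79)/(-8 - 64) = -82/(-72) = -82*(-1/72) = 41/36 ≈ 1.1389)
(c + o)*((-5 + 39) - (-35)/(-13)) = (41/36 + 8)*((-5 + 39) - (-35)/(-13)) = 329*(34 - (-35)*(-1)/13)/36 = 329*(34 - 1*35/13)/36 = 329*(34 - 35/13)/36 = (329/36)*(407/13) = 133903/468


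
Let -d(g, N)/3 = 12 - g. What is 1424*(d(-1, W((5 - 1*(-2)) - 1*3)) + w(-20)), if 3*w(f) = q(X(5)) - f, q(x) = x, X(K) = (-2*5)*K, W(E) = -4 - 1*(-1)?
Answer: -69776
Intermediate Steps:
W(E) = -3 (W(E) = -4 + 1 = -3)
X(K) = -10*K
d(g, N) = -36 + 3*g (d(g, N) = -3*(12 - g) = -36 + 3*g)
w(f) = -50/3 - f/3 (w(f) = (-10*5 - f)/3 = (-50 - f)/3 = -50/3 - f/3)
1424*(d(-1, W((5 - 1*(-2)) - 1*3)) + w(-20)) = 1424*((-36 + 3*(-1)) + (-50/3 - 1/3*(-20))) = 1424*((-36 - 3) + (-50/3 + 20/3)) = 1424*(-39 - 10) = 1424*(-49) = -69776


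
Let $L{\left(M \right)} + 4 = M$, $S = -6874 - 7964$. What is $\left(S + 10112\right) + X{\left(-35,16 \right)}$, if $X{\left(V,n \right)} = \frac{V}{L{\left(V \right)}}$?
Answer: $- \frac{184279}{39} \approx -4725.1$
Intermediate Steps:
$S = -14838$ ($S = -6874 - 7964 = -14838$)
$L{\left(M \right)} = -4 + M$
$X{\left(V,n \right)} = \frac{V}{-4 + V}$
$\left(S + 10112\right) + X{\left(-35,16 \right)} = \left(-14838 + 10112\right) - \frac{35}{-4 - 35} = -4726 - \frac{35}{-39} = -4726 - - \frac{35}{39} = -4726 + \frac{35}{39} = - \frac{184279}{39}$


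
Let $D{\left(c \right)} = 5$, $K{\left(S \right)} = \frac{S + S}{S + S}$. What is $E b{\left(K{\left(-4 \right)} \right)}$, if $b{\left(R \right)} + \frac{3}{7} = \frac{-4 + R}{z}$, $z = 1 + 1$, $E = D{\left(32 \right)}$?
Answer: $- \frac{135}{14} \approx -9.6429$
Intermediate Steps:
$K{\left(S \right)} = 1$ ($K{\left(S \right)} = \frac{2 S}{2 S} = 2 S \frac{1}{2 S} = 1$)
$E = 5$
$z = 2$
$b{\left(R \right)} = - \frac{17}{7} + \frac{R}{2}$ ($b{\left(R \right)} = - \frac{3}{7} + \frac{-4 + R}{2} = - \frac{3}{7} + \left(-4 + R\right) \frac{1}{2} = - \frac{3}{7} + \left(-2 + \frac{R}{2}\right) = - \frac{17}{7} + \frac{R}{2}$)
$E b{\left(K{\left(-4 \right)} \right)} = 5 \left(- \frac{17}{7} + \frac{1}{2} \cdot 1\right) = 5 \left(- \frac{17}{7} + \frac{1}{2}\right) = 5 \left(- \frac{27}{14}\right) = - \frac{135}{14}$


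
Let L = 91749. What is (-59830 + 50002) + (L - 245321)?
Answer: -163400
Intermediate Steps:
(-59830 + 50002) + (L - 245321) = (-59830 + 50002) + (91749 - 245321) = -9828 - 153572 = -163400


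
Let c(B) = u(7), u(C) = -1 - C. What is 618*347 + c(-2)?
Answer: 214438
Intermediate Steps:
c(B) = -8 (c(B) = -1 - 1*7 = -1 - 7 = -8)
618*347 + c(-2) = 618*347 - 8 = 214446 - 8 = 214438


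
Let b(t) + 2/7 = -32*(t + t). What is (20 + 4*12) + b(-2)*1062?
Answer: 949904/7 ≈ 1.3570e+5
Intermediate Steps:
b(t) = -2/7 - 64*t (b(t) = -2/7 - 32*(t + t) = -2/7 - 64*t)
(20 + 4*12) + b(-2)*1062 = (20 + 4*12) + (-2/7 - 64*(-2))*1062 = (20 + 48) + (-2/7 + 128)*1062 = 68 + (894/7)*1062 = 68 + 949428/7 = 949904/7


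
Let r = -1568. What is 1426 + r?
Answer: -142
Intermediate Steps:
1426 + r = 1426 - 1568 = -142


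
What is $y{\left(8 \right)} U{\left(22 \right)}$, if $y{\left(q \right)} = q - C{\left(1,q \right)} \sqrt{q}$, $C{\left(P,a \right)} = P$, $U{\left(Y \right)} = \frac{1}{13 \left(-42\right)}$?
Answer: $- \frac{4}{273} + \frac{\sqrt{2}}{273} \approx -0.0094717$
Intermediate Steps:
$U{\left(Y \right)} = - \frac{1}{546}$ ($U{\left(Y \right)} = \frac{1}{13} \left(- \frac{1}{42}\right) = - \frac{1}{546}$)
$y{\left(q \right)} = q - \sqrt{q}$ ($y{\left(q \right)} = q - 1 \sqrt{q} = q - \sqrt{q}$)
$y{\left(8 \right)} U{\left(22 \right)} = \left(8 - \sqrt{8}\right) \left(- \frac{1}{546}\right) = \left(8 - 2 \sqrt{2}\right) \left(- \frac{1}{546}\right) = - \frac{4}{273} + \frac{\sqrt{2}}{273}$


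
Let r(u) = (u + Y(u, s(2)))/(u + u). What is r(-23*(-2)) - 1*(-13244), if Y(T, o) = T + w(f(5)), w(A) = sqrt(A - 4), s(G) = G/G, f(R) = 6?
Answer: 13245 + sqrt(2)/92 ≈ 13245.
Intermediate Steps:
s(G) = 1
w(A) = sqrt(-4 + A)
Y(T, o) = T + sqrt(2) (Y(T, o) = T + sqrt(-4 + 6) = T + sqrt(2))
r(u) = (sqrt(2) + 2*u)/(2*u) (r(u) = (u + (u + sqrt(2)))/(u + u) = (sqrt(2) + 2*u)/((2*u)) = (sqrt(2) + 2*u)*(1/(2*u)) = (sqrt(2) + 2*u)/(2*u))
r(-23*(-2)) - 1*(-13244) = (-23*(-2) + sqrt(2)/2)/((-23*(-2))) - 1*(-13244) = (46 + sqrt(2)/2)/46 + 13244 = (1 + sqrt(2)/92) + 13244 = 13245 + sqrt(2)/92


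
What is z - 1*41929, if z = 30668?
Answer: -11261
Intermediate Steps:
z - 1*41929 = 30668 - 1*41929 = 30668 - 41929 = -11261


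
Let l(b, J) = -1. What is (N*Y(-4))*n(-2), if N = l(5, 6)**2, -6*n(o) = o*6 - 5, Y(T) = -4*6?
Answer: -68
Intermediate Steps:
Y(T) = -24
n(o) = 5/6 - o (n(o) = -(o*6 - 5)/6 = -(6*o - 5)/6 = -(-5 + 6*o)/6 = 5/6 - o)
N = 1 (N = (-1)**2 = 1)
(N*Y(-4))*n(-2) = (1*(-24))*(5/6 - 1*(-2)) = -24*(5/6 + 2) = -24*17/6 = -68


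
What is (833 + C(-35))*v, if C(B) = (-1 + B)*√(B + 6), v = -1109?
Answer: -923797 + 39924*I*√29 ≈ -9.238e+5 + 2.15e+5*I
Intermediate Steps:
C(B) = √(6 + B)*(-1 + B) (C(B) = (-1 + B)*√(6 + B) = √(6 + B)*(-1 + B))
(833 + C(-35))*v = (833 + √(6 - 35)*(-1 - 35))*(-1109) = (833 + √(-29)*(-36))*(-1109) = (833 + (I*√29)*(-36))*(-1109) = (833 - 36*I*√29)*(-1109) = -923797 + 39924*I*√29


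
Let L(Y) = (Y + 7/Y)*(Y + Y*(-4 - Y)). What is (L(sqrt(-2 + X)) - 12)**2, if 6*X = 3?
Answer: 6135/8 + 627*I*sqrt(6)/4 ≈ 766.88 + 383.96*I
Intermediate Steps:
X = 1/2 (X = (1/6)*3 = 1/2 ≈ 0.50000)
(L(sqrt(-2 + X)) - 12)**2 = ((-21 - (sqrt(-2 + 1/2))**3 - 7*sqrt(-2 + 1/2) - 3*(sqrt(-2 + 1/2))**2) - 12)**2 = ((-21 - (sqrt(-3/2))**3 - 7*I*sqrt(6)/2 - 3*(sqrt(-3/2))**2) - 12)**2 = ((-21 - (I*sqrt(6)/2)**3 - 7*I*sqrt(6)/2 - 3*(I*sqrt(6)/2)**2) - 12)**2 = ((-21 - (-3)*I*sqrt(6)/4 - 7*I*sqrt(6)/2 - 3*(-3/2)) - 12)**2 = ((-21 + 3*I*sqrt(6)/4 - 7*I*sqrt(6)/2 + 9/2) - 12)**2 = ((-33/2 - 11*I*sqrt(6)/4) - 12)**2 = (-57/2 - 11*I*sqrt(6)/4)**2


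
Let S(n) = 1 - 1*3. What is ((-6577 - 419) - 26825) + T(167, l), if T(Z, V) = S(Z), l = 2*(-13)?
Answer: -33823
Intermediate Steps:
l = -26
S(n) = -2 (S(n) = 1 - 3 = -2)
T(Z, V) = -2
((-6577 - 419) - 26825) + T(167, l) = ((-6577 - 419) - 26825) - 2 = (-6996 - 26825) - 2 = -33821 - 2 = -33823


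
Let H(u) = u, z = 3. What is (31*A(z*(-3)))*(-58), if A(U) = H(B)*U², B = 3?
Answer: -436914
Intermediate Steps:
A(U) = 3*U²
(31*A(z*(-3)))*(-58) = (31*(3*(3*(-3))²))*(-58) = (31*(3*(-9)²))*(-58) = (31*(3*81))*(-58) = (31*243)*(-58) = 7533*(-58) = -436914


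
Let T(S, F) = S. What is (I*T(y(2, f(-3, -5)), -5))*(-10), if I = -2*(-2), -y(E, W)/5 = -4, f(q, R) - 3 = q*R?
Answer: -800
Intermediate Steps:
f(q, R) = 3 + R*q (f(q, R) = 3 + q*R = 3 + R*q)
y(E, W) = 20 (y(E, W) = -5*(-4) = 20)
I = 4
(I*T(y(2, f(-3, -5)), -5))*(-10) = (4*20)*(-10) = 80*(-10) = -800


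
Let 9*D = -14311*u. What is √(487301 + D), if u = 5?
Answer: √4314154/3 ≈ 692.35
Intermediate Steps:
D = -71555/9 (D = (-14311*5)/9 = (⅑)*(-71555) = -71555/9 ≈ -7950.6)
√(487301 + D) = √(487301 - 71555/9) = √(4314154/9) = √4314154/3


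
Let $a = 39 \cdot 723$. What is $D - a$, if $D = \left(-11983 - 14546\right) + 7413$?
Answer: $-47313$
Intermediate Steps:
$a = 28197$
$D = -19116$ ($D = -26529 + 7413 = -19116$)
$D - a = -19116 - 28197 = -47313$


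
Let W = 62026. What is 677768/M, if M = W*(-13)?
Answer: -26068/31013 ≈ -0.84055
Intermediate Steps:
M = -806338 (M = 62026*(-13) = -806338)
677768/M = 677768/(-806338) = 677768*(-1/806338) = -26068/31013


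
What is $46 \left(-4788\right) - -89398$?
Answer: $-130850$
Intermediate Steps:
$46 \left(-4788\right) - -89398 = -220248 + 89398 = -130850$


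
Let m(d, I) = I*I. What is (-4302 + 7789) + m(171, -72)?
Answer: 8671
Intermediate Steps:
m(d, I) = I**2
(-4302 + 7789) + m(171, -72) = (-4302 + 7789) + (-72)**2 = 3487 + 5184 = 8671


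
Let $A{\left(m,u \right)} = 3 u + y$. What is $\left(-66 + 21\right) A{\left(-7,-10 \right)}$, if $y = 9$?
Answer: $945$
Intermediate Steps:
$A{\left(m,u \right)} = 9 + 3 u$ ($A{\left(m,u \right)} = 3 u + 9 = 9 + 3 u$)
$\left(-66 + 21\right) A{\left(-7,-10 \right)} = \left(-66 + 21\right) \left(9 + 3 \left(-10\right)\right) = - 45 \left(9 - 30\right) = \left(-45\right) \left(-21\right) = 945$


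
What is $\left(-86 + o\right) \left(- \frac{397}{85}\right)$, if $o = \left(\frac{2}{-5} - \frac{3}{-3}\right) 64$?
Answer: $\frac{5558}{25} \approx 222.32$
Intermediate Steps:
$o = \frac{192}{5}$ ($o = \left(2 \left(- \frac{1}{5}\right) - -1\right) 64 = \left(- \frac{2}{5} + 1\right) 64 = \frac{3}{5} \cdot 64 = \frac{192}{5} \approx 38.4$)
$\left(-86 + o\right) \left(- \frac{397}{85}\right) = \left(-86 + \frac{192}{5}\right) \left(- \frac{397}{85}\right) = - \frac{238 \left(\left(-397\right) \frac{1}{85}\right)}{5} = \left(- \frac{238}{5}\right) \left(- \frac{397}{85}\right) = \frac{5558}{25}$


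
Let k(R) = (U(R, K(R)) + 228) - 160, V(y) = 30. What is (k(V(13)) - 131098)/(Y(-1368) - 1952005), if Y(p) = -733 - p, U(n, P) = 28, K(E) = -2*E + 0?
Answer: 65501/975685 ≈ 0.067133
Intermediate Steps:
K(E) = -2*E
k(R) = 96 (k(R) = (28 + 228) - 160 = 256 - 160 = 96)
(k(V(13)) - 131098)/(Y(-1368) - 1952005) = (96 - 131098)/((-733 - 1*(-1368)) - 1952005) = -131002/((-733 + 1368) - 1952005) = -131002/(635 - 1952005) = -131002/(-1951370) = -131002*(-1/1951370) = 65501/975685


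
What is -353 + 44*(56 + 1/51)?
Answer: 107705/51 ≈ 2111.9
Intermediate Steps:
-353 + 44*(56 + 1/51) = -353 + 44*(2857/51) = -353 + 125708/51 = 107705/51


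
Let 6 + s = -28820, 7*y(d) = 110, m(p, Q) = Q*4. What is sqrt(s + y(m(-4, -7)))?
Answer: 6*I*sqrt(39214)/7 ≈ 169.74*I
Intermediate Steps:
m(p, Q) = 4*Q
y(d) = 110/7 (y(d) = (1/7)*110 = 110/7)
s = -28826 (s = -6 - 28820 = -28826)
sqrt(s + y(m(-4, -7))) = sqrt(-28826 + 110/7) = sqrt(-201672/7) = 6*I*sqrt(39214)/7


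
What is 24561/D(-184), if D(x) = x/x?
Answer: 24561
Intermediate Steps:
D(x) = 1
24561/D(-184) = 24561/1 = 24561*1 = 24561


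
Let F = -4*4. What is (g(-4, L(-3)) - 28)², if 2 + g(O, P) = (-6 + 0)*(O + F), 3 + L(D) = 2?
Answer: 8100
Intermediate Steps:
L(D) = -1 (L(D) = -3 + 2 = -1)
F = -16
g(O, P) = 94 - 6*O (g(O, P) = -2 + (-6 + 0)*(O - 16) = -2 - 6*(-16 + O) = -2 + (96 - 6*O) = 94 - 6*O)
(g(-4, L(-3)) - 28)² = ((94 - 6*(-4)) - 28)² = ((94 + 24) - 28)² = (118 - 28)² = 90² = 8100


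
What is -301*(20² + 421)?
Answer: -247121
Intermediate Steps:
-301*(20² + 421) = -301*(400 + 421) = -301*821 = -247121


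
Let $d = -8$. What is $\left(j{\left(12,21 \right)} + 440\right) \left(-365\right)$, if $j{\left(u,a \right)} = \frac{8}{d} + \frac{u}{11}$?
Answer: $- \frac{1766965}{11} \approx -1.6063 \cdot 10^{5}$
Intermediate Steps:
$j{\left(u,a \right)} = -1 + \frac{u}{11}$ ($j{\left(u,a \right)} = \frac{8}{-8} + \frac{u}{11} = 8 \left(- \frac{1}{8}\right) + u \frac{1}{11} = -1 + \frac{u}{11}$)
$\left(j{\left(12,21 \right)} + 440\right) \left(-365\right) = \left(\left(-1 + \frac{1}{11} \cdot 12\right) + 440\right) \left(-365\right) = \left(\left(-1 + \frac{12}{11}\right) + 440\right) \left(-365\right) = \left(\frac{1}{11} + 440\right) \left(-365\right) = \frac{4841}{11} \left(-365\right) = - \frac{1766965}{11}$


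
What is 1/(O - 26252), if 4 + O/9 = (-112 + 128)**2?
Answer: -1/23984 ≈ -4.1694e-5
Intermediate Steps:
O = 2268 (O = -36 + 9*(-112 + 128)**2 = -36 + 9*16**2 = -36 + 9*256 = -36 + 2304 = 2268)
1/(O - 26252) = 1/(2268 - 26252) = 1/(-23984) = -1/23984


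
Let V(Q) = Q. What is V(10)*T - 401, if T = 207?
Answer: 1669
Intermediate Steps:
V(10)*T - 401 = 10*207 - 401 = 2070 - 401 = 1669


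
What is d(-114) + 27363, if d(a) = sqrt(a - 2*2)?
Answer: 27363 + I*sqrt(118) ≈ 27363.0 + 10.863*I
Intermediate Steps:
d(a) = sqrt(-4 + a) (d(a) = sqrt(a - 4) = sqrt(-4 + a))
d(-114) + 27363 = sqrt(-4 - 114) + 27363 = sqrt(-118) + 27363 = I*sqrt(118) + 27363 = 27363 + I*sqrt(118)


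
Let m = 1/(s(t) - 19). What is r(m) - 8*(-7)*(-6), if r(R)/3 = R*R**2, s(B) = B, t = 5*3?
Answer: -21507/64 ≈ -336.05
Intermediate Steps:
t = 15
m = -1/4 (m = 1/(15 - 19) = 1/(-4) = -1/4 ≈ -0.25000)
r(R) = 3*R**3 (r(R) = 3*(R*R**2) = 3*R**3)
r(m) - 8*(-7)*(-6) = 3*(-1/4)**3 - 8*(-7)*(-6) = 3*(-1/64) - (-56)*(-6) = -3/64 - 1*336 = -3/64 - 336 = -21507/64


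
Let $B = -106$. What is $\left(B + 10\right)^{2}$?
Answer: $9216$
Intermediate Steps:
$\left(B + 10\right)^{2} = \left(-106 + 10\right)^{2} = \left(-96\right)^{2} = 9216$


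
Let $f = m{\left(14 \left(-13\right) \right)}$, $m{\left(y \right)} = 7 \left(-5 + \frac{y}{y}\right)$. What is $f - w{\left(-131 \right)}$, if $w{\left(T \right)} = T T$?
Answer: $-17189$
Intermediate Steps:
$w{\left(T \right)} = T^{2}$
$m{\left(y \right)} = -28$ ($m{\left(y \right)} = 7 \left(-5 + 1\right) = 7 \left(-4\right) = -28$)
$f = -28$
$f - w{\left(-131 \right)} = -28 - \left(-131\right)^{2} = -28 - 17161 = -17189$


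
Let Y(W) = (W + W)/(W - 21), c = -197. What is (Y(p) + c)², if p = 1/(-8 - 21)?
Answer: 3610087056/93025 ≈ 38808.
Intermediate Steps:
p = -1/29 (p = 1/(-29) = -1/29 ≈ -0.034483)
Y(W) = 2*W/(-21 + W) (Y(W) = (2*W)/(-21 + W) = 2*W/(-21 + W))
(Y(p) + c)² = (2*(-1/29)/(-21 - 1/29) - 197)² = (2*(-1/29)/(-610/29) - 197)² = (2*(-1/29)*(-29/610) - 197)² = (1/305 - 197)² = (-60084/305)² = 3610087056/93025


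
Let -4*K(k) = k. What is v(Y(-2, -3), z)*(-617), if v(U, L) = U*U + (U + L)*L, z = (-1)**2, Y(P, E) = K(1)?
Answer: -8021/16 ≈ -501.31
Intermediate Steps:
K(k) = -k/4
Y(P, E) = -1/4 (Y(P, E) = -1/4*1 = -1/4)
z = 1
v(U, L) = U**2 + L*(L + U) (v(U, L) = U**2 + (L + U)*L = U**2 + L*(L + U))
v(Y(-2, -3), z)*(-617) = (1**2 + (-1/4)**2 + 1*(-1/4))*(-617) = (1 + 1/16 - 1/4)*(-617) = (13/16)*(-617) = -8021/16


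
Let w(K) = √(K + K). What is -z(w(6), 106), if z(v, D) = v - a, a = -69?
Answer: -69 - 2*√3 ≈ -72.464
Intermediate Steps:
w(K) = √2*√K (w(K) = √(2*K) = √2*√K)
z(v, D) = 69 + v (z(v, D) = v - 1*(-69) = v + 69 = 69 + v)
-z(w(6), 106) = -(69 + √2*√6) = -(69 + 2*√3) = -69 - 2*√3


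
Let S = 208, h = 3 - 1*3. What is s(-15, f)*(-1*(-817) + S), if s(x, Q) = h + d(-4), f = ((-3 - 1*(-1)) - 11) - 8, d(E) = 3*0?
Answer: 0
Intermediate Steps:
h = 0 (h = 3 - 3 = 0)
d(E) = 0
f = -21 (f = ((-3 + 1) - 11) - 8 = (-2 - 11) - 8 = -13 - 8 = -21)
s(x, Q) = 0 (s(x, Q) = 0 + 0 = 0)
s(-15, f)*(-1*(-817) + S) = 0*(-1*(-817) + 208) = 0*(817 + 208) = 0*1025 = 0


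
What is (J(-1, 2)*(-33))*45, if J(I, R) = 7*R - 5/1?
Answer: -13365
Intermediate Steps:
J(I, R) = -5 + 7*R (J(I, R) = 7*R - 5*1 = 7*R - 5 = -5 + 7*R)
(J(-1, 2)*(-33))*45 = ((-5 + 7*2)*(-33))*45 = ((-5 + 14)*(-33))*45 = (9*(-33))*45 = -297*45 = -13365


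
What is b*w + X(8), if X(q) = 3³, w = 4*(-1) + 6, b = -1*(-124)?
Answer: 275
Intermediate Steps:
b = 124
w = 2 (w = -4 + 6 = 2)
X(q) = 27
b*w + X(8) = 124*2 + 27 = 248 + 27 = 275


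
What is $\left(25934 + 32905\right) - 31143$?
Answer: $27696$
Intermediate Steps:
$\left(25934 + 32905\right) - 31143 = 58839 - 31143 = 27696$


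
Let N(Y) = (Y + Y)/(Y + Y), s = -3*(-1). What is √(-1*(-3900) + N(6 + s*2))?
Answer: √3901 ≈ 62.458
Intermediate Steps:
s = 3
N(Y) = 1 (N(Y) = (2*Y)/((2*Y)) = (2*Y)*(1/(2*Y)) = 1)
√(-1*(-3900) + N(6 + s*2)) = √(-1*(-3900) + 1) = √(3900 + 1) = √3901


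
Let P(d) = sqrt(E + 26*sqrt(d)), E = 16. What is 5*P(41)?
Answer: 5*sqrt(16 + 26*sqrt(41)) ≈ 67.543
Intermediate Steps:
P(d) = sqrt(16 + 26*sqrt(d))
5*P(41) = 5*sqrt(16 + 26*sqrt(41))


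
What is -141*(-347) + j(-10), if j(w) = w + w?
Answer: 48907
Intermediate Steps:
j(w) = 2*w
-141*(-347) + j(-10) = -141*(-347) + 2*(-10) = 48927 - 20 = 48907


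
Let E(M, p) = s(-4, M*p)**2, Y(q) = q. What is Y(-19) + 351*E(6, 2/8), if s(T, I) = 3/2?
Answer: 3083/4 ≈ 770.75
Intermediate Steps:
s(T, I) = 3/2 (s(T, I) = 3*(1/2) = 3/2)
E(M, p) = 9/4 (E(M, p) = (3/2)**2 = 9/4)
Y(-19) + 351*E(6, 2/8) = -19 + 351*(9/4) = -19 + 3159/4 = 3083/4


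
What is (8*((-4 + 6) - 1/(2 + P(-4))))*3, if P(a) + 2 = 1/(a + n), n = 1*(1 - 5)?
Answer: 240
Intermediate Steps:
n = -4 (n = 1*(-4) = -4)
P(a) = -2 + 1/(-4 + a) (P(a) = -2 + 1/(a - 4) = -2 + 1/(-4 + a))
(8*((-4 + 6) - 1/(2 + P(-4))))*3 = (8*((-4 + 6) - 1/(2 + (9 - 2*(-4))/(-4 - 4))))*3 = (8*(2 - 1/(2 + (9 + 8)/(-8))))*3 = (8*(2 - 1/(2 - 1/8*17)))*3 = (8*(2 - 1/(2 - 17/8)))*3 = (8*(2 - 1/(-1/8)))*3 = (8*(2 - 1*(-8)))*3 = (8*(2 + 8))*3 = (8*10)*3 = 80*3 = 240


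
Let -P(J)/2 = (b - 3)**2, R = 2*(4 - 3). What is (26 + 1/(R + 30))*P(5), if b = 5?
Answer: -833/4 ≈ -208.25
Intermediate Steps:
R = 2 (R = 2*1 = 2)
P(J) = -8 (P(J) = -2*(5 - 3)**2 = -2*2**2 = -2*4 = -8)
(26 + 1/(R + 30))*P(5) = (26 + 1/(2 + 30))*(-8) = (26 + 1/32)*(-8) = (833/32)*(-8) = -833/4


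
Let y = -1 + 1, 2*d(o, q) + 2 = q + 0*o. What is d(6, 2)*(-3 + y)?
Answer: 0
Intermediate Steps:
d(o, q) = -1 + q/2 (d(o, q) = -1 + (q + 0*o)/2 = -1 + (q + 0)/2 = -1 + q/2)
y = 0
d(6, 2)*(-3 + y) = (-1 + (½)*2)*(-3 + 0) = (-1 + 1)*(-3) = 0*(-3) = 0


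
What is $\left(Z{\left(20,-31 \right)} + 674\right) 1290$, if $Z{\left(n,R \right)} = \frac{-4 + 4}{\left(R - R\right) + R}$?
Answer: $869460$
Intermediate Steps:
$Z{\left(n,R \right)} = 0$ ($Z{\left(n,R \right)} = \frac{0}{0 + R} = \frac{0}{R} = 0$)
$\left(Z{\left(20,-31 \right)} + 674\right) 1290 = \left(0 + 674\right) 1290 = 674 \cdot 1290 = 869460$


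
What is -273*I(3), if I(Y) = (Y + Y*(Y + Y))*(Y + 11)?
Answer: -80262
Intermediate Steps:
I(Y) = (11 + Y)*(Y + 2*Y²) (I(Y) = (Y + Y*(2*Y))*(11 + Y) = (Y + 2*Y²)*(11 + Y) = (11 + Y)*(Y + 2*Y²))
-273*I(3) = -819*(11 + 2*3² + 23*3) = -819*(11 + 2*9 + 69) = -819*(11 + 18 + 69) = -819*98 = -273*294 = -80262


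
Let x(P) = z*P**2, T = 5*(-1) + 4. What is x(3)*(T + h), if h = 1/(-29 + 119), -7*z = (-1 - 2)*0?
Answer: 0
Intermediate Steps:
z = 0 (z = -(-1 - 2)*0/7 = -(-3)*0/7 = -1/7*0 = 0)
T = -1 (T = -5 + 4 = -1)
x(P) = 0 (x(P) = 0*P**2 = 0)
h = 1/90 ≈ 0.011111
x(3)*(T + h) = 0*(-1 + 1/90) = 0*(-89/90) = 0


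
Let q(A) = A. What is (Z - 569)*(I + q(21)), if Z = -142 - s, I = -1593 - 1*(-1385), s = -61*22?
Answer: -117997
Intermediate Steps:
s = -1342
I = -208 (I = -1593 + 1385 = -208)
Z = 1200 (Z = -142 - 1*(-1342) = -142 + 1342 = 1200)
(Z - 569)*(I + q(21)) = (1200 - 569)*(-208 + 21) = 631*(-187) = -117997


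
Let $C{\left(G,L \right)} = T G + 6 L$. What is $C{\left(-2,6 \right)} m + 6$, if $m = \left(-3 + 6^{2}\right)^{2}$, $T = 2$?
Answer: $34854$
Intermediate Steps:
$C{\left(G,L \right)} = 2 G + 6 L$
$m = 1089$ ($m = \left(-3 + 36\right)^{2} = 33^{2} = 1089$)
$C{\left(-2,6 \right)} m + 6 = \left(2 \left(-2\right) + 6 \cdot 6\right) 1089 + 6 = \left(-4 + 36\right) 1089 + 6 = 32 \cdot 1089 + 6 = 34848 + 6 = 34854$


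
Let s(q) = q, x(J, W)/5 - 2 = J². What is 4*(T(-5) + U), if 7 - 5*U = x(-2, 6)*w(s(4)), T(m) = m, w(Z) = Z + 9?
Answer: -1632/5 ≈ -326.40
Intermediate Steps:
x(J, W) = 10 + 5*J²
w(Z) = 9 + Z
U = -383/5 (U = 7/5 - (10 + 5*(-2)²)*(9 + 4)/5 = 7/5 - (10 + 5*4)*13/5 = 7/5 - (10 + 20)*13/5 = 7/5 - 6*13 = 7/5 - ⅕*390 = 7/5 - 78 = -383/5 ≈ -76.600)
4*(T(-5) + U) = 4*(-5 - 383/5) = 4*(-408/5) = -1632/5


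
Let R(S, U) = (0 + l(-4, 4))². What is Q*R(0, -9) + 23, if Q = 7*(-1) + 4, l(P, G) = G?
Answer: -25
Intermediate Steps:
Q = -3 (Q = -7 + 4 = -3)
R(S, U) = 16 (R(S, U) = (0 + 4)² = 4² = 16)
Q*R(0, -9) + 23 = -3*16 + 23 = -48 + 23 = -25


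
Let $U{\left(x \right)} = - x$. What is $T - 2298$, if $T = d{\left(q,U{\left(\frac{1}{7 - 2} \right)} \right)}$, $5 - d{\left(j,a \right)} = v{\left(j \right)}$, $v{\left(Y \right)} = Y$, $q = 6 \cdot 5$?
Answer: $-2323$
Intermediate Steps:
$q = 30$
$d{\left(j,a \right)} = 5 - j$
$T = -25$ ($T = 5 - 30 = -25$)
$T - 2298 = -25 - 2298 = -2323$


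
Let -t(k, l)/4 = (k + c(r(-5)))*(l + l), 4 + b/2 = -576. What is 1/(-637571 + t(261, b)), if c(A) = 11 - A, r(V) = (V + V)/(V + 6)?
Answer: 1/1979389 ≈ 5.0521e-7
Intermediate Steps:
b = -1160 (b = -8 + 2*(-576) = -8 - 1152 = -1160)
r(V) = 2*V/(6 + V) (r(V) = (2*V)/(6 + V) = 2*V/(6 + V))
t(k, l) = -8*l*(21 + k) (t(k, l) = -4*(k + (11 - 2*(-5)/(6 - 5)))*(l + l) = -4*(k + (11 - 2*(-5)/1))*2*l = -4*(k + (11 - 2*(-5)))*2*l = -4*(k + (11 - 1*(-10)))*2*l = -4*(k + (11 + 10))*2*l = -4*(k + 21)*2*l = -4*(21 + k)*2*l = -8*l*(21 + k))
1/(-637571 + t(261, b)) = 1/(-637571 - 8*(-1160)*(21 + 261)) = 1/(-637571 - 8*(-1160)*282) = 1/(-637571 + 2616960) = 1/1979389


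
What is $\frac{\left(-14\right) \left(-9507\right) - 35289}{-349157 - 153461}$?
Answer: $- \frac{97809}{502618} \approx -0.1946$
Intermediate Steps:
$\frac{\left(-14\right) \left(-9507\right) - 35289}{-349157 - 153461} = \frac{133098 - 35289}{-502618} = 97809 \left(- \frac{1}{502618}\right) = - \frac{97809}{502618}$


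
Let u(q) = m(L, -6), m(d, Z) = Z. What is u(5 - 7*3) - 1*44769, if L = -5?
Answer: -44775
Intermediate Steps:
u(q) = -6
u(5 - 7*3) - 1*44769 = -6 - 1*44769 = -6 - 44769 = -44775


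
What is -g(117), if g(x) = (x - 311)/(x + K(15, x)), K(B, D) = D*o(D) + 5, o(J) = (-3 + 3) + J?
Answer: 194/13811 ≈ 0.014047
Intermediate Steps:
o(J) = J (o(J) = 0 + J = J)
K(B, D) = 5 + D² (K(B, D) = D*D + 5 = D² + 5 = 5 + D²)
g(x) = (-311 + x)/(5 + x + x²) (g(x) = (x - 311)/(x + (5 + x²)) = (-311 + x)/(5 + x + x²))
-g(117) = -(-311 + 117)/(5 + 117 + 117²) = -(-194)/(5 + 117 + 13689) = -(-194)/13811 = -1*(-194/13811) = 194/13811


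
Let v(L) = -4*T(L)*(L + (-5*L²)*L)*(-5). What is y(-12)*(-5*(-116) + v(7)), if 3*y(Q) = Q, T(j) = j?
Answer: 954160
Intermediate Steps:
y(Q) = Q/3
v(L) = 20*L*(L - 5*L³) (v(L) = -4*L*(L + (-5*L²)*L)*(-5) = -4*L*(L - 5*L³)*(-5) = 20*L*(L - 5*L³))
y(-12)*(-5*(-116) + v(7)) = ((⅓)*(-12))*(-5*(-116) + 7²*(20 - 100*7²)) = -4*(580 + 49*(20 - 100*49)) = -4*(580 + 49*(20 - 4900)) = -4*(580 + 49*(-4880)) = -4*(580 - 239120) = -4*(-238540) = 954160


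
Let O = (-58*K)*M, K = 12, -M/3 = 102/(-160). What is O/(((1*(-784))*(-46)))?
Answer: -13311/360640 ≈ -0.036909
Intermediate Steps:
M = 153/80 (M = -306/(-160) = -306*(-1)/160 = -3*(-51/80) = 153/80 ≈ 1.9125)
O = -13311/10 (O = -58*12*(153/80) = -696*153/80 = -13311/10 ≈ -1331.1)
O/(((1*(-784))*(-46))) = -13311/(10*((1*(-784))*(-46))) = -13311/(10*((-784*(-46)))) = -13311/10/36064 = -13311/10*1/36064 = -13311/360640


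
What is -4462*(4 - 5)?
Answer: 4462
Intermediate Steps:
-4462*(4 - 5) = -4462*(-1) = -194*(-23) = 4462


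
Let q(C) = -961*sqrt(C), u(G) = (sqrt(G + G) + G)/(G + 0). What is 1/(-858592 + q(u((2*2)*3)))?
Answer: -1/(858592 + 961*sqrt(1 + sqrt(6)/6)) ≈ -1.1632e-6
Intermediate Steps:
u(G) = (G + sqrt(2)*sqrt(G))/G (u(G) = (sqrt(2*G) + G)/G = (sqrt(2)*sqrt(G) + G)/G = (G + sqrt(2)*sqrt(G))/G)
1/(-858592 + q(u((2*2)*3))) = 1/(-858592 - 961*sqrt(1 + sqrt(2)/sqrt((2*2)*3))) = 1/(-858592 - 961*sqrt(1 + sqrt(2)/sqrt(4*3))) = 1/(-858592 - 961*sqrt(1 + sqrt(2)/sqrt(12))) = 1/(-858592 - 961*sqrt(1 + sqrt(2)*(sqrt(3)/6))) = 1/(-858592 - 961*sqrt(1 + sqrt(6)/6))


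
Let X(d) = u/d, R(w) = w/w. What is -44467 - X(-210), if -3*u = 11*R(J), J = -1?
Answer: -28014221/630 ≈ -44467.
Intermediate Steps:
R(w) = 1
u = -11/3 ≈ -3.6667
X(d) = -11/(3*d)
-44467 - X(-210) = -44467 - (-11)/(3*(-210)) = -44467 - (-11)*(-1)/(3*210) = -44467 - 1*11/630 = -44467 - 11/630 = -28014221/630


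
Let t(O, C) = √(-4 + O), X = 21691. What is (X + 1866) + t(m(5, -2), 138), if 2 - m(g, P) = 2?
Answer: 23557 + 2*I ≈ 23557.0 + 2.0*I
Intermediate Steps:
m(g, P) = 0 (m(g, P) = 2 - 1*2 = 2 - 2 = 0)
(X + 1866) + t(m(5, -2), 138) = (21691 + 1866) + √(-4 + 0) = 23557 + √(-4) = 23557 + 2*I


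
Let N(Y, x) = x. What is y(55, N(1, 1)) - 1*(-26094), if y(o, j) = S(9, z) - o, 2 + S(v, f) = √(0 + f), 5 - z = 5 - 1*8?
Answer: 26037 + 2*√2 ≈ 26040.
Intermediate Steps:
z = 8 (z = 5 - (5 - 1*8) = 5 - (5 - 8) = 5 - 1*(-3) = 5 + 3 = 8)
S(v, f) = -2 + √f (S(v, f) = -2 + √(0 + f) = -2 + √f)
y(o, j) = -2 - o + 2*√2 (y(o, j) = (-2 + √8) - o = (-2 + 2*√2) - o = -2 - o + 2*√2)
y(55, N(1, 1)) - 1*(-26094) = (-2 - 1*55 + 2*√2) - 1*(-26094) = (-2 - 55 + 2*√2) + 26094 = (-57 + 2*√2) + 26094 = 26037 + 2*√2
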